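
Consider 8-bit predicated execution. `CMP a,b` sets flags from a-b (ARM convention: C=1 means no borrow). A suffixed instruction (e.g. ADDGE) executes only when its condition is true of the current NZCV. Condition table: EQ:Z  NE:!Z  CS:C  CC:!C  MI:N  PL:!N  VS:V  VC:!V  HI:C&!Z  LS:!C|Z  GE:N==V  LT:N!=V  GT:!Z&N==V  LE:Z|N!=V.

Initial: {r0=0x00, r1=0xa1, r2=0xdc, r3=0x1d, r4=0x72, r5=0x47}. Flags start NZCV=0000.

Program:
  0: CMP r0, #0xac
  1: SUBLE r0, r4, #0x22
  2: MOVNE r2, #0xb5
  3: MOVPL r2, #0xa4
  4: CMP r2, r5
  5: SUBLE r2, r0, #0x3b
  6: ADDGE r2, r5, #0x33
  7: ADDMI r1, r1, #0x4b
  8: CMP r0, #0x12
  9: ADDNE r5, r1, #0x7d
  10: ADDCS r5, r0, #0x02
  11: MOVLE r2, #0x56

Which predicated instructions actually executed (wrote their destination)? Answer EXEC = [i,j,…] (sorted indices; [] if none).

0: ✓ CMP  NZCV=0000
1: · SUBLE
2: ✓ MOVNE  r2←0xb5
3: ✓ MOVPL  r2←0xa4
4: ✓ CMP  NZCV=0011
5: ✓ SUBLE  r2←0xc5
6: · ADDGE
7: · ADDMI
8: ✓ CMP  NZCV=1000
9: ✓ ADDNE  r5←0x1e
10: · ADDCS
11: ✓ MOVLE  r2←0x56

EXEC = [2,3,5,9,11]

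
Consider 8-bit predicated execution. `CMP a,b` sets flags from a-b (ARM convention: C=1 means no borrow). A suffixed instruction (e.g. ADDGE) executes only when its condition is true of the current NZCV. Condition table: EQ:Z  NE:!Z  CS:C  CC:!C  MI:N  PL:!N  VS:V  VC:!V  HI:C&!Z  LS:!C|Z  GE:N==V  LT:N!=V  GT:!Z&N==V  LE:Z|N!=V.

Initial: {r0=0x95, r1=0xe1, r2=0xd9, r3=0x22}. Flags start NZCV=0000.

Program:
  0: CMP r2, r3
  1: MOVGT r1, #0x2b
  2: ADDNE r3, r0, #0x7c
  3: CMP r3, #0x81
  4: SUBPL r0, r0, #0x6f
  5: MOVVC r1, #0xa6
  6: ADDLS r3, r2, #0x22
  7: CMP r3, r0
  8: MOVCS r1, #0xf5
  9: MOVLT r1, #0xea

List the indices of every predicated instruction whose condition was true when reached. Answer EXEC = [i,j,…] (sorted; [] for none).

EXEC = [2,6,8]

[0] flags=1010 → (cmp)
[1] flags=1010 GT?F → skip
[2] flags=1010 NE?T → r3=0x11
[3] flags=1001 → (cmp)
[4] flags=1001 PL?F → skip
[5] flags=1001 VC?F → skip
[6] flags=1001 LS?T → r3=0xfb
[7] flags=0010 → (cmp)
[8] flags=0010 CS?T → r1=0xf5
[9] flags=0010 LT?F → skip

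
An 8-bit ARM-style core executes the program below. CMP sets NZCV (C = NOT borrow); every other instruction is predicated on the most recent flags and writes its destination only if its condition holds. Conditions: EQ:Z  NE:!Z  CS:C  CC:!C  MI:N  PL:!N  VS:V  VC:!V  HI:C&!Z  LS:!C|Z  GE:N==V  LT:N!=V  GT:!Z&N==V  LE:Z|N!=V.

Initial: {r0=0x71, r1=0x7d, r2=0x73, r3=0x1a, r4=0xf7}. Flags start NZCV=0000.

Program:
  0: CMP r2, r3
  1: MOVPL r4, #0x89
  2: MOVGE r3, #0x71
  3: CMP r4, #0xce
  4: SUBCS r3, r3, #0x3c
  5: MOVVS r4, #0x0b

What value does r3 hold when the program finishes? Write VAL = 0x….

VAL = 0x71

[0] flags=0010 → (cmp)
[1] flags=0010 PL?T → r4=0x89
[2] flags=0010 GE?T → r3=0x71
[3] flags=1000 → (cmp)
[4] flags=1000 CS?F → skip
[5] flags=1000 VS?F → skip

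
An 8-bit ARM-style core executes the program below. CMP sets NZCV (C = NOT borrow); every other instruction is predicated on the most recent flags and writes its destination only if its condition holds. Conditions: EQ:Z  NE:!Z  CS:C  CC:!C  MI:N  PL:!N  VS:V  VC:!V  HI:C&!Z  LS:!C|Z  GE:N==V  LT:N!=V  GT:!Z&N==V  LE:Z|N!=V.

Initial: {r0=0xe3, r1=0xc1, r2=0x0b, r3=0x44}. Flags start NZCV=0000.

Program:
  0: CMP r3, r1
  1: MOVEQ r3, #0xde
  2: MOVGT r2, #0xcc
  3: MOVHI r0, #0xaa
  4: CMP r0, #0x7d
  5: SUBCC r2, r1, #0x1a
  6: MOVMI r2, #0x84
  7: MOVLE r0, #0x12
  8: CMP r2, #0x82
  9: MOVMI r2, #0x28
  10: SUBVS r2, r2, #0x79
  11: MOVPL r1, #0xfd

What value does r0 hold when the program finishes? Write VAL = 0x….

0: ✓ CMP  NZCV=1001
1: · MOVEQ
2: ✓ MOVGT  r2←0xcc
3: · MOVHI
4: ✓ CMP  NZCV=0011
5: · SUBCC
6: · MOVMI
7: ✓ MOVLE  r0←0x12
8: ✓ CMP  NZCV=0010
9: · MOVMI
10: · SUBVS
11: ✓ MOVPL  r1←0xfd

VAL = 0x12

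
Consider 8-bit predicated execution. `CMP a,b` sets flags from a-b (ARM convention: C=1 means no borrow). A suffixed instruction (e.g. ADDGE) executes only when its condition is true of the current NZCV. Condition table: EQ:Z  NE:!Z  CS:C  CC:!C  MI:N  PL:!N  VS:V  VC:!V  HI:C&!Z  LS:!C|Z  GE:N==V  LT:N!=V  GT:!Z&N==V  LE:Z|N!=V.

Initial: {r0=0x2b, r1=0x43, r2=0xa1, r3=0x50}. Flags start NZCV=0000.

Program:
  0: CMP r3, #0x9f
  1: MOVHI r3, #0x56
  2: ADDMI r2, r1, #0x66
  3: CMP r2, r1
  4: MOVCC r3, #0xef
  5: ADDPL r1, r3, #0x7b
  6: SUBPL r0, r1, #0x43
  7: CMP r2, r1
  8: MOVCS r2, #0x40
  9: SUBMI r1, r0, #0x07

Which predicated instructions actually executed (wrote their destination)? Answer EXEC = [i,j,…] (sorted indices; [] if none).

EXEC = [2,5,6,9]

[0] flags=1001 → (cmp)
[1] flags=1001 HI?F → skip
[2] flags=1001 MI?T → r2=0xa9
[3] flags=0011 → (cmp)
[4] flags=0011 CC?F → skip
[5] flags=0011 PL?T → r1=0xcb
[6] flags=0011 PL?T → r0=0x88
[7] flags=1000 → (cmp)
[8] flags=1000 CS?F → skip
[9] flags=1000 MI?T → r1=0x81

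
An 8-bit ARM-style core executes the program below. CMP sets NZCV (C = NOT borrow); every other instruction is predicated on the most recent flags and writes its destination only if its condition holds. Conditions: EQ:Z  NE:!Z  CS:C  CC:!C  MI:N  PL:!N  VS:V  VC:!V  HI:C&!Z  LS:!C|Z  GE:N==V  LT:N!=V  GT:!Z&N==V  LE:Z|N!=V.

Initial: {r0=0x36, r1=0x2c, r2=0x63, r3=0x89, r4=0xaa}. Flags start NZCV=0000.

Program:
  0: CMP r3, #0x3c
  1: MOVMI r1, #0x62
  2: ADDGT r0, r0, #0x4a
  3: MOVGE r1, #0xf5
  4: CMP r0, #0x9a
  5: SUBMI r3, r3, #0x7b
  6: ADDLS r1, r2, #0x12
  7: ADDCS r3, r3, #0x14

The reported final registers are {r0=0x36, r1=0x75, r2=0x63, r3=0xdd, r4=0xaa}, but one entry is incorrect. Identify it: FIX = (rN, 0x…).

0: ✓ CMP  NZCV=0011
1: · MOVMI
2: · ADDGT
3: · MOVGE
4: ✓ CMP  NZCV=1001
5: ✓ SUBMI  r3←0x0e
6: ✓ ADDLS  r1←0x75
7: · ADDCS

FIX = (r3, 0x0e)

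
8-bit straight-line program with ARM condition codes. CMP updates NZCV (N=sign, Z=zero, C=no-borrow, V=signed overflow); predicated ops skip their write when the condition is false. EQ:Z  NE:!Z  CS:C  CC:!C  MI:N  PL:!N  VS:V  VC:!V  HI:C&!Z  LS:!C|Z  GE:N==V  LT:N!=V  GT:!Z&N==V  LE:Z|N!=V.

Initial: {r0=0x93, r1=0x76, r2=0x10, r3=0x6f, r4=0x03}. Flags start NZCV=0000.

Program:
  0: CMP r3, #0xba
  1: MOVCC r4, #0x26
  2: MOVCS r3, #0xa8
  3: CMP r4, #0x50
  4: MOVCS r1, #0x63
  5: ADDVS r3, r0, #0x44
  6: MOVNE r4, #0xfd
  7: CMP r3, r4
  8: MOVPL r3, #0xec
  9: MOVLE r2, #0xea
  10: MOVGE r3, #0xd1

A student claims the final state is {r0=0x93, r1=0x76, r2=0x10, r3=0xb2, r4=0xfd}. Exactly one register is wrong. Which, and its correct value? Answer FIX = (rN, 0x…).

FIX = (r3, 0xd1)

0: ✓ CMP  NZCV=1001
1: ✓ MOVCC  r4←0x26
2: · MOVCS
3: ✓ CMP  NZCV=1000
4: · MOVCS
5: · ADDVS
6: ✓ MOVNE  r4←0xfd
7: ✓ CMP  NZCV=0000
8: ✓ MOVPL  r3←0xec
9: · MOVLE
10: ✓ MOVGE  r3←0xd1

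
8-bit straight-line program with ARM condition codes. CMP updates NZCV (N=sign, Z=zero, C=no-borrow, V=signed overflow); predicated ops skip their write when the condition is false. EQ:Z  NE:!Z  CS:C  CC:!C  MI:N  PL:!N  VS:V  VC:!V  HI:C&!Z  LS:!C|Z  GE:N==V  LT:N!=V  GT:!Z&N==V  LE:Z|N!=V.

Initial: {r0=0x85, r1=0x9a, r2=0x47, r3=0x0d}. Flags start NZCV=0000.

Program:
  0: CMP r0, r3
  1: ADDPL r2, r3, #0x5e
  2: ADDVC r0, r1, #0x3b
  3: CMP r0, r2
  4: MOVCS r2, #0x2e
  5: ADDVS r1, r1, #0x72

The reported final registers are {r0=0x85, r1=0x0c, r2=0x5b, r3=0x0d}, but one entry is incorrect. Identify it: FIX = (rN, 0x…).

[0] flags=0011 → (cmp)
[1] flags=0011 PL?T → r2=0x6b
[2] flags=0011 VC?F → skip
[3] flags=0011 → (cmp)
[4] flags=0011 CS?T → r2=0x2e
[5] flags=0011 VS?T → r1=0x0c

FIX = (r2, 0x2e)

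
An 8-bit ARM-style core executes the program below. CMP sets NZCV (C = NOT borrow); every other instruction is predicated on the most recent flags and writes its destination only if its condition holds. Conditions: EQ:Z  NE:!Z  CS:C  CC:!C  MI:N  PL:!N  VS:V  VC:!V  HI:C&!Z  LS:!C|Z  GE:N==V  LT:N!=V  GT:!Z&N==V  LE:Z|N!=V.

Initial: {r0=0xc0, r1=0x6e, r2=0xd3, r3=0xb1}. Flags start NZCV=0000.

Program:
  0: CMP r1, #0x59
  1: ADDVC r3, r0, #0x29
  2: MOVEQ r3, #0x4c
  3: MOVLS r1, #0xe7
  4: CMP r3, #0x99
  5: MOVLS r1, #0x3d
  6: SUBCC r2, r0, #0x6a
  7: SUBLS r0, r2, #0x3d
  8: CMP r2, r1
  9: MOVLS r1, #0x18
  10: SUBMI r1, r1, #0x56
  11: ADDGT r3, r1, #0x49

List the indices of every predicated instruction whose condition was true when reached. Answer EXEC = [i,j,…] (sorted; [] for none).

[0] flags=0010 → (cmp)
[1] flags=0010 VC?T → r3=0xe9
[2] flags=0010 EQ?F → skip
[3] flags=0010 LS?F → skip
[4] flags=0010 → (cmp)
[5] flags=0010 LS?F → skip
[6] flags=0010 CC?F → skip
[7] flags=0010 LS?F → skip
[8] flags=0011 → (cmp)
[9] flags=0011 LS?F → skip
[10] flags=0011 MI?F → skip
[11] flags=0011 GT?F → skip

EXEC = [1]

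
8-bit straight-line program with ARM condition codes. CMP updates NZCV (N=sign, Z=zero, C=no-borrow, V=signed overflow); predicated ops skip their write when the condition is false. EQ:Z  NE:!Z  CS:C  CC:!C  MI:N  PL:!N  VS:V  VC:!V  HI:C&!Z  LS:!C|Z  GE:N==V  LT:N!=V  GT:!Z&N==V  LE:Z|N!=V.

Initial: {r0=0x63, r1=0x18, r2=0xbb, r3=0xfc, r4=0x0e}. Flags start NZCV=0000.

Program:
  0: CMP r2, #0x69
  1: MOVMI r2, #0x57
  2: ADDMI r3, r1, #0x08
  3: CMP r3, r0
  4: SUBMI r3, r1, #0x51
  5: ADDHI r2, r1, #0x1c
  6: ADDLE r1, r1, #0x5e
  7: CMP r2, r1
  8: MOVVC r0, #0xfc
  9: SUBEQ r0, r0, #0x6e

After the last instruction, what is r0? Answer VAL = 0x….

VAL = 0xfc

[0] flags=0011 → (cmp)
[1] flags=0011 MI?F → skip
[2] flags=0011 MI?F → skip
[3] flags=1010 → (cmp)
[4] flags=1010 MI?T → r3=0xc7
[5] flags=1010 HI?T → r2=0x34
[6] flags=1010 LE?T → r1=0x76
[7] flags=1000 → (cmp)
[8] flags=1000 VC?T → r0=0xfc
[9] flags=1000 EQ?F → skip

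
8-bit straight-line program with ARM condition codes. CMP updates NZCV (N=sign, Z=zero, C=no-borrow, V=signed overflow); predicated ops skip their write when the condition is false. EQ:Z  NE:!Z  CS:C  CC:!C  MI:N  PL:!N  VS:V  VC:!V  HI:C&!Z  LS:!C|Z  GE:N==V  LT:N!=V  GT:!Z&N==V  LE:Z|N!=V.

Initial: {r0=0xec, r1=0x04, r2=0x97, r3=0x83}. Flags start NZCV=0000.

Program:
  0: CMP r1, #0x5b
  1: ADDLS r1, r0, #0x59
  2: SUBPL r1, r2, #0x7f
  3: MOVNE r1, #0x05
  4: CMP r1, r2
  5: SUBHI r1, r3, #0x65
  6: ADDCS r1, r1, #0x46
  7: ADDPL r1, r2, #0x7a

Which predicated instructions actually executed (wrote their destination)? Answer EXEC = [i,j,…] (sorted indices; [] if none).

[0] flags=1000 → (cmp)
[1] flags=1000 LS?T → r1=0x45
[2] flags=1000 PL?F → skip
[3] flags=1000 NE?T → r1=0x05
[4] flags=0000 → (cmp)
[5] flags=0000 HI?F → skip
[6] flags=0000 CS?F → skip
[7] flags=0000 PL?T → r1=0x11

EXEC = [1,3,7]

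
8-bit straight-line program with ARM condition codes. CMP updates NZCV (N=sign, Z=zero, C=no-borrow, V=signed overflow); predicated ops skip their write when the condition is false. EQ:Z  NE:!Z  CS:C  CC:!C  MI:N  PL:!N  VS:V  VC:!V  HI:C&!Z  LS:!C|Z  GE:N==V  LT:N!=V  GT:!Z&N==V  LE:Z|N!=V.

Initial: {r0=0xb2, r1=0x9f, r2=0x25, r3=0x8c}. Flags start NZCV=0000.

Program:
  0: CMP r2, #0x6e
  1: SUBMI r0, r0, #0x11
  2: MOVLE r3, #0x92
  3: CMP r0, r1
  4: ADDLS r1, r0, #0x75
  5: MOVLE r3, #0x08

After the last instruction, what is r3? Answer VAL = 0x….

0: ✓ CMP  NZCV=1000
1: ✓ SUBMI  r0←0xa1
2: ✓ MOVLE  r3←0x92
3: ✓ CMP  NZCV=0010
4: · ADDLS
5: · MOVLE

VAL = 0x92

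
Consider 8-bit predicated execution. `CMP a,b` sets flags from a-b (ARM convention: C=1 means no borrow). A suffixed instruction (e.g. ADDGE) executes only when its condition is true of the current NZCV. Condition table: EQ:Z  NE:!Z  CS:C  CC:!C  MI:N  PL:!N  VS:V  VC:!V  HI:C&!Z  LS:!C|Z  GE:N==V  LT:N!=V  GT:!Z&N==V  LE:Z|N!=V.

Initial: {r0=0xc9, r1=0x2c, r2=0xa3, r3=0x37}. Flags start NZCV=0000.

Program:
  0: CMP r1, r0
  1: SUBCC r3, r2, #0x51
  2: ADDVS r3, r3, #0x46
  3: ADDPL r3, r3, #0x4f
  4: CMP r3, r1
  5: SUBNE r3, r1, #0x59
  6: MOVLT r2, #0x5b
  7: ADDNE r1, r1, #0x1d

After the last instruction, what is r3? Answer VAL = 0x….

VAL = 0xd3

0: ✓ CMP  NZCV=0000
1: ✓ SUBCC  r3←0x52
2: · ADDVS
3: ✓ ADDPL  r3←0xa1
4: ✓ CMP  NZCV=0011
5: ✓ SUBNE  r3←0xd3
6: ✓ MOVLT  r2←0x5b
7: ✓ ADDNE  r1←0x49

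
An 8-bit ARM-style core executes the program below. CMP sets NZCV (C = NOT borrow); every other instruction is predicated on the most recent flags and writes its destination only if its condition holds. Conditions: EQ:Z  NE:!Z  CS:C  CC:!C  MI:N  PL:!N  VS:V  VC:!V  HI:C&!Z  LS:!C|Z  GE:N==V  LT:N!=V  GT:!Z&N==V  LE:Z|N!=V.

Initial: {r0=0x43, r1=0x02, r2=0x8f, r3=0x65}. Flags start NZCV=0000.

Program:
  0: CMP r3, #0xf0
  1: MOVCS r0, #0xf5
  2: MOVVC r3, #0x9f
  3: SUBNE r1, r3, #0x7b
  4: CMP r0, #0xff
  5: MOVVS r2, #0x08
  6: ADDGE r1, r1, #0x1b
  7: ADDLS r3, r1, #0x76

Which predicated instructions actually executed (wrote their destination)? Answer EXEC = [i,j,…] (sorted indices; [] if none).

[0] flags=0000 → (cmp)
[1] flags=0000 CS?F → skip
[2] flags=0000 VC?T → r3=0x9f
[3] flags=0000 NE?T → r1=0x24
[4] flags=0000 → (cmp)
[5] flags=0000 VS?F → skip
[6] flags=0000 GE?T → r1=0x3f
[7] flags=0000 LS?T → r3=0xb5

EXEC = [2,3,6,7]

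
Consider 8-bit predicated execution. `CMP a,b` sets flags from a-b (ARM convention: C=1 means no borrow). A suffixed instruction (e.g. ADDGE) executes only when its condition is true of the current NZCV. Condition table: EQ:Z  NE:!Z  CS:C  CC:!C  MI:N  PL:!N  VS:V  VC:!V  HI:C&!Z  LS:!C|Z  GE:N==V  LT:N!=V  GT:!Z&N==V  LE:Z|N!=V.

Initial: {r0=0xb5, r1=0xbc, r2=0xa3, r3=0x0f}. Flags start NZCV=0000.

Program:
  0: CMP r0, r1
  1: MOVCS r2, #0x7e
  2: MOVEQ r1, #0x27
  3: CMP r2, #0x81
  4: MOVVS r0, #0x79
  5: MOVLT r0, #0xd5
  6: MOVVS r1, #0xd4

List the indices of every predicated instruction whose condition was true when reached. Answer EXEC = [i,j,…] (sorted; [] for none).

EXEC = []

[0] flags=1000 → (cmp)
[1] flags=1000 CS?F → skip
[2] flags=1000 EQ?F → skip
[3] flags=0010 → (cmp)
[4] flags=0010 VS?F → skip
[5] flags=0010 LT?F → skip
[6] flags=0010 VS?F → skip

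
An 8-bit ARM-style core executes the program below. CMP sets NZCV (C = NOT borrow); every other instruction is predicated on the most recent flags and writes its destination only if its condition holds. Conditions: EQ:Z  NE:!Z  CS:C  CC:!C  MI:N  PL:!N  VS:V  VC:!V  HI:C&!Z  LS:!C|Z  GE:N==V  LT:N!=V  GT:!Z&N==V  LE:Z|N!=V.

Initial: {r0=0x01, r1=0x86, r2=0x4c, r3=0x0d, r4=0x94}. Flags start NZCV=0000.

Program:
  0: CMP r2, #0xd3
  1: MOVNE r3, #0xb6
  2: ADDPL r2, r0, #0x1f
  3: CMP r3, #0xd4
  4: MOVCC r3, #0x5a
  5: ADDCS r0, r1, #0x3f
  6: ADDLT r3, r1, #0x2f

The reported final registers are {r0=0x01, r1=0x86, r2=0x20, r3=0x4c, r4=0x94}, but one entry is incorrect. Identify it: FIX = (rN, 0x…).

[0] flags=0000 → (cmp)
[1] flags=0000 NE?T → r3=0xb6
[2] flags=0000 PL?T → r2=0x20
[3] flags=1000 → (cmp)
[4] flags=1000 CC?T → r3=0x5a
[5] flags=1000 CS?F → skip
[6] flags=1000 LT?T → r3=0xb5

FIX = (r3, 0xb5)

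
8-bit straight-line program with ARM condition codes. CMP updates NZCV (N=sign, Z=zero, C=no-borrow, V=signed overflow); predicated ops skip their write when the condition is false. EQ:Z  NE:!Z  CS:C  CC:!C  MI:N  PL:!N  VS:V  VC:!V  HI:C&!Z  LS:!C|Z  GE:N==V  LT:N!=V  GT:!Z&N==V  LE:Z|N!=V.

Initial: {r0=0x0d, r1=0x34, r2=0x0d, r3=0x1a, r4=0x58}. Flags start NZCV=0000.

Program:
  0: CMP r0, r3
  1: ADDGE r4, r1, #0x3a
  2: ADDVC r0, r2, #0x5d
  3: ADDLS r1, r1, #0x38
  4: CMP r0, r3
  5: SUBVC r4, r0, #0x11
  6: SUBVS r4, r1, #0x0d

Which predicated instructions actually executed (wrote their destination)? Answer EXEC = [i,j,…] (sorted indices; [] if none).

EXEC = [2,3,5]

[0] flags=1000 → (cmp)
[1] flags=1000 GE?F → skip
[2] flags=1000 VC?T → r0=0x6a
[3] flags=1000 LS?T → r1=0x6c
[4] flags=0010 → (cmp)
[5] flags=0010 VC?T → r4=0x59
[6] flags=0010 VS?F → skip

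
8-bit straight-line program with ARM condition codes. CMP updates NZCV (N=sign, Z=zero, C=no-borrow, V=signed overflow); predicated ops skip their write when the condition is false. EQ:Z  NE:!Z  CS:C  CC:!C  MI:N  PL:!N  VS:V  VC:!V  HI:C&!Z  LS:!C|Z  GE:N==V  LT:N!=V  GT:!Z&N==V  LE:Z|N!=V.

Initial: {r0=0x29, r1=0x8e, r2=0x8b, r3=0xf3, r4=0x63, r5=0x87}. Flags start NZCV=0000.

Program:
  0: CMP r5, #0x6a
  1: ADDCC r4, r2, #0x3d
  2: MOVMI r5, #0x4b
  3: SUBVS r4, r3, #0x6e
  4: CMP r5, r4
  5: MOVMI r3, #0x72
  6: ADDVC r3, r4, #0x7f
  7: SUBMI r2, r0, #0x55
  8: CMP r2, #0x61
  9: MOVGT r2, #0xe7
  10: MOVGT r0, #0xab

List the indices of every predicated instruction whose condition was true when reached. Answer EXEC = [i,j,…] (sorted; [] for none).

0: ✓ CMP  NZCV=0011
1: · ADDCC
2: · MOVMI
3: ✓ SUBVS  r4←0x85
4: ✓ CMP  NZCV=0010
5: · MOVMI
6: ✓ ADDVC  r3←0x04
7: · SUBMI
8: ✓ CMP  NZCV=0011
9: · MOVGT
10: · MOVGT

EXEC = [3,6]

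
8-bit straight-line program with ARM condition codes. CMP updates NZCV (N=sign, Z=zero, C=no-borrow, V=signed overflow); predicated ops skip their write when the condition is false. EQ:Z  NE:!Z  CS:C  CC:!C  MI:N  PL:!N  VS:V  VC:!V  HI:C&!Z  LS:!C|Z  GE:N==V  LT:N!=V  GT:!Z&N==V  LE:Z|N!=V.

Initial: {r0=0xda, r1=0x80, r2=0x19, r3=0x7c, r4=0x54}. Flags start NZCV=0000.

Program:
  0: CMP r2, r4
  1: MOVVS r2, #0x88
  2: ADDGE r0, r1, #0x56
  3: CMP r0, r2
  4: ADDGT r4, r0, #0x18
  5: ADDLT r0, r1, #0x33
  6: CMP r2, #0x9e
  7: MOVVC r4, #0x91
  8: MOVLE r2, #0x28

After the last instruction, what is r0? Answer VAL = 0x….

VAL = 0xb3

[0] flags=1000 → (cmp)
[1] flags=1000 VS?F → skip
[2] flags=1000 GE?F → skip
[3] flags=1010 → (cmp)
[4] flags=1010 GT?F → skip
[5] flags=1010 LT?T → r0=0xb3
[6] flags=0000 → (cmp)
[7] flags=0000 VC?T → r4=0x91
[8] flags=0000 LE?F → skip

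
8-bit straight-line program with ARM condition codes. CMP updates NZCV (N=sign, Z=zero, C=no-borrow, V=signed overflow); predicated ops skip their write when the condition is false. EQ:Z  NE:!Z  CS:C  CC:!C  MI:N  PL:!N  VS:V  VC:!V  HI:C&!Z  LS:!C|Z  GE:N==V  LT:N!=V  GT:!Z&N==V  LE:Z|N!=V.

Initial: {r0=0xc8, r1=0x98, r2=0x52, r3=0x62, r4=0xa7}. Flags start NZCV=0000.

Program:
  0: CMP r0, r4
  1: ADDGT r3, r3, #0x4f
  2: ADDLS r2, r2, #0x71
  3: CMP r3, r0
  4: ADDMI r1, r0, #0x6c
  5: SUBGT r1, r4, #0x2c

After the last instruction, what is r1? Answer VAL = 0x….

[0] flags=0010 → (cmp)
[1] flags=0010 GT?T → r3=0xb1
[2] flags=0010 LS?F → skip
[3] flags=1000 → (cmp)
[4] flags=1000 MI?T → r1=0x34
[5] flags=1000 GT?F → skip

VAL = 0x34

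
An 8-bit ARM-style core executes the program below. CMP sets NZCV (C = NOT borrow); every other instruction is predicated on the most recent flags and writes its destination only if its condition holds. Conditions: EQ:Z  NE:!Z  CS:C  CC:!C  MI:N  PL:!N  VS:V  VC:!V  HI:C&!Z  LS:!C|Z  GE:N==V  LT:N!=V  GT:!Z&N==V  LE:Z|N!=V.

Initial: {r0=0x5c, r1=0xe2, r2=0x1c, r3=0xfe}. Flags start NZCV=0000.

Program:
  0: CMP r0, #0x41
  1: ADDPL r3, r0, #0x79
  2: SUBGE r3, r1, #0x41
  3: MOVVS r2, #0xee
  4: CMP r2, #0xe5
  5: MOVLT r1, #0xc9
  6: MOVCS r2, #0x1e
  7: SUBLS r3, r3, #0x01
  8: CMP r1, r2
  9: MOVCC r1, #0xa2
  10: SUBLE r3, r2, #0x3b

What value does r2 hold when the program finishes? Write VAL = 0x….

0: ✓ CMP  NZCV=0010
1: ✓ ADDPL  r3←0xd5
2: ✓ SUBGE  r3←0xa1
3: · MOVVS
4: ✓ CMP  NZCV=0000
5: · MOVLT
6: · MOVCS
7: ✓ SUBLS  r3←0xa0
8: ✓ CMP  NZCV=1010
9: · MOVCC
10: ✓ SUBLE  r3←0xe1

VAL = 0x1c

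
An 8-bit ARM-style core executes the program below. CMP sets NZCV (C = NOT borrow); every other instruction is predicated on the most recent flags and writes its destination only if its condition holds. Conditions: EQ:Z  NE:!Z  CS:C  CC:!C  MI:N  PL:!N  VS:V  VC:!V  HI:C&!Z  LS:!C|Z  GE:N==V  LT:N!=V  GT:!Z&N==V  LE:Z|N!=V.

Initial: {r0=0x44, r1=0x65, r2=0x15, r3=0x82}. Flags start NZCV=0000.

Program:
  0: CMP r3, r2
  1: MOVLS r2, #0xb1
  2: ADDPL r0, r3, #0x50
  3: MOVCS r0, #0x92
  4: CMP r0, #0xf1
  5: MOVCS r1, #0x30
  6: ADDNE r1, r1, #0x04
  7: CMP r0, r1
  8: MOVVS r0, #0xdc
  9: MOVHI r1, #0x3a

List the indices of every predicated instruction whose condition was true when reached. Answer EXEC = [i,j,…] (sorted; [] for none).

[0] flags=0011 → (cmp)
[1] flags=0011 LS?F → skip
[2] flags=0011 PL?T → r0=0xd2
[3] flags=0011 CS?T → r0=0x92
[4] flags=1000 → (cmp)
[5] flags=1000 CS?F → skip
[6] flags=1000 NE?T → r1=0x69
[7] flags=0011 → (cmp)
[8] flags=0011 VS?T → r0=0xdc
[9] flags=0011 HI?T → r1=0x3a

EXEC = [2,3,6,8,9]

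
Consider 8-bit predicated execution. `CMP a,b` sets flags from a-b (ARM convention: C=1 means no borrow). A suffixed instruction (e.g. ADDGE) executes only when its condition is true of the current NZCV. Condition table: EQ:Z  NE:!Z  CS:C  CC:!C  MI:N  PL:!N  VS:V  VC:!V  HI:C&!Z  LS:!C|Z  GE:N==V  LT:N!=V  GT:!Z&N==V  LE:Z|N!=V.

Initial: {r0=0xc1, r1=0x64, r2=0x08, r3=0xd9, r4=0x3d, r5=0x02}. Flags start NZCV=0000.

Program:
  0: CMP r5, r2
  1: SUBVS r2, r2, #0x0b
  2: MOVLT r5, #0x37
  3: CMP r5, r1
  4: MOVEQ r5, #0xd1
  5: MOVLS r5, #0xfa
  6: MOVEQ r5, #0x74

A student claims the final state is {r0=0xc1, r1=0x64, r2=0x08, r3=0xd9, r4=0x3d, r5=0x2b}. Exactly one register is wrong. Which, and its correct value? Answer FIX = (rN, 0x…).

FIX = (r5, 0xfa)

0: ✓ CMP  NZCV=1000
1: · SUBVS
2: ✓ MOVLT  r5←0x37
3: ✓ CMP  NZCV=1000
4: · MOVEQ
5: ✓ MOVLS  r5←0xfa
6: · MOVEQ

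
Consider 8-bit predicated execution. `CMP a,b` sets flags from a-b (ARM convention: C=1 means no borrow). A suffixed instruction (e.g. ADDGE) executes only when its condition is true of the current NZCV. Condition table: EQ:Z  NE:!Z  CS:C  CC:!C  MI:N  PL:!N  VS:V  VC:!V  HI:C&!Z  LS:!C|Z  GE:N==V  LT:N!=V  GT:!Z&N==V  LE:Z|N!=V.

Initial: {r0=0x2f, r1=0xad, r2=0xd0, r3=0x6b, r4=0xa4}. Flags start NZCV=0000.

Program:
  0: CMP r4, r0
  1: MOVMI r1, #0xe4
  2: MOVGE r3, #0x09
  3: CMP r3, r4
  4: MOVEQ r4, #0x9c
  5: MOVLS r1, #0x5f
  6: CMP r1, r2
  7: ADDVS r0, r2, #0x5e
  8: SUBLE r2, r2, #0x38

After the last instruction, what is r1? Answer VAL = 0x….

VAL = 0x5f

[0] flags=0011 → (cmp)
[1] flags=0011 MI?F → skip
[2] flags=0011 GE?F → skip
[3] flags=1001 → (cmp)
[4] flags=1001 EQ?F → skip
[5] flags=1001 LS?T → r1=0x5f
[6] flags=1001 → (cmp)
[7] flags=1001 VS?T → r0=0x2e
[8] flags=1001 LE?F → skip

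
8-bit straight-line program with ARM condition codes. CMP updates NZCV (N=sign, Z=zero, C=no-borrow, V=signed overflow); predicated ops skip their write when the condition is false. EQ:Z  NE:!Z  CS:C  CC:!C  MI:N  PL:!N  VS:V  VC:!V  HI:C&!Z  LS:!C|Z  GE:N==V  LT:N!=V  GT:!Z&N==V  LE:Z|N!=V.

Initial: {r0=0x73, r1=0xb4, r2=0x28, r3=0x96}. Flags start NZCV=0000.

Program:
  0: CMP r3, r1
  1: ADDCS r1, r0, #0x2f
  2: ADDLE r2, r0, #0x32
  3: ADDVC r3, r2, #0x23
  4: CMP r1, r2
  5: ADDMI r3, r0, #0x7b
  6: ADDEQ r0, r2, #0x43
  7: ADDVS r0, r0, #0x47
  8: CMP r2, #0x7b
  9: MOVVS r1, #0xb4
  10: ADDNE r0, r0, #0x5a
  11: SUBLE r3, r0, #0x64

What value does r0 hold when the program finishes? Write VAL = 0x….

0: ✓ CMP  NZCV=1000
1: · ADDCS
2: ✓ ADDLE  r2←0xa5
3: ✓ ADDVC  r3←0xc8
4: ✓ CMP  NZCV=0010
5: · ADDMI
6: · ADDEQ
7: · ADDVS
8: ✓ CMP  NZCV=0011
9: ✓ MOVVS  r1←0xb4
10: ✓ ADDNE  r0←0xcd
11: ✓ SUBLE  r3←0x69

VAL = 0xcd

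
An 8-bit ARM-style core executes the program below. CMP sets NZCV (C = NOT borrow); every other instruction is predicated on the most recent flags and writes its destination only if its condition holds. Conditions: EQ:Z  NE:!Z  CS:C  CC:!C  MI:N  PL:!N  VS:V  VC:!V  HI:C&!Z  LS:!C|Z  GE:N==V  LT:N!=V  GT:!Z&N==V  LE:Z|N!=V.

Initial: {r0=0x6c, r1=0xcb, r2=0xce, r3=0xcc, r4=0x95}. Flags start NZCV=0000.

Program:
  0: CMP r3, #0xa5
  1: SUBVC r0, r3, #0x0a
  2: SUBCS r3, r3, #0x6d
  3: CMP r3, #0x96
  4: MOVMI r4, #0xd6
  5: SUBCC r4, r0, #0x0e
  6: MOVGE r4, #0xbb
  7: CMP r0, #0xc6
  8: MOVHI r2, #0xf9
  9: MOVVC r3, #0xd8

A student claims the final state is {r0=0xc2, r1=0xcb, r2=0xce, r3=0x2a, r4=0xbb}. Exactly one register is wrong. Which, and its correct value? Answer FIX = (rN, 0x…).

FIX = (r3, 0xd8)

0: ✓ CMP  NZCV=0010
1: ✓ SUBVC  r0←0xc2
2: ✓ SUBCS  r3←0x5f
3: ✓ CMP  NZCV=1001
4: ✓ MOVMI  r4←0xd6
5: ✓ SUBCC  r4←0xb4
6: ✓ MOVGE  r4←0xbb
7: ✓ CMP  NZCV=1000
8: · MOVHI
9: ✓ MOVVC  r3←0xd8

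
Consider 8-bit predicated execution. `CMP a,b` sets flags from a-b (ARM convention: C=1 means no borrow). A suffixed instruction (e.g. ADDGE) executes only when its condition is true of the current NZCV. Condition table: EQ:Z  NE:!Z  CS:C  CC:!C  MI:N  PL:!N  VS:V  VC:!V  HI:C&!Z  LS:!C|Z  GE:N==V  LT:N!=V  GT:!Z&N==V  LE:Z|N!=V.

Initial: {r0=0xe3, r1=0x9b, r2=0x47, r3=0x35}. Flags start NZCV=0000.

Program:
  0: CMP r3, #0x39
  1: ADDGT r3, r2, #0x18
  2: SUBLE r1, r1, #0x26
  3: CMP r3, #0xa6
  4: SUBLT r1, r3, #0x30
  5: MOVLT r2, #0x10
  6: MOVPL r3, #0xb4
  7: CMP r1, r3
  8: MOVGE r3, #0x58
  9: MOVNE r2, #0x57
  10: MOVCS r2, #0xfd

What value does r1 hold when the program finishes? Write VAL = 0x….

0: ✓ CMP  NZCV=1000
1: · ADDGT
2: ✓ SUBLE  r1←0x75
3: ✓ CMP  NZCV=1001
4: · SUBLT
5: · MOVLT
6: · MOVPL
7: ✓ CMP  NZCV=0010
8: ✓ MOVGE  r3←0x58
9: ✓ MOVNE  r2←0x57
10: ✓ MOVCS  r2←0xfd

VAL = 0x75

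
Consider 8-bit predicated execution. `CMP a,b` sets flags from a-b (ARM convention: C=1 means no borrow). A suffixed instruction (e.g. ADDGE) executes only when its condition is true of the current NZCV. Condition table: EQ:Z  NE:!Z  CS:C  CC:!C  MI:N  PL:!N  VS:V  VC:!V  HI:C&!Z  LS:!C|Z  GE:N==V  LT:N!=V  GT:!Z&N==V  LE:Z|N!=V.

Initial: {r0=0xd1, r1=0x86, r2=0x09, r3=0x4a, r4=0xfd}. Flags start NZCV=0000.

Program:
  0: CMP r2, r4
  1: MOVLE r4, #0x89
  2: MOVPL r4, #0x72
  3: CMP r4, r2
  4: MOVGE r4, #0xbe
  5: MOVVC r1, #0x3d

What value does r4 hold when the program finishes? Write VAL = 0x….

0: ✓ CMP  NZCV=0000
1: · MOVLE
2: ✓ MOVPL  r4←0x72
3: ✓ CMP  NZCV=0010
4: ✓ MOVGE  r4←0xbe
5: ✓ MOVVC  r1←0x3d

VAL = 0xbe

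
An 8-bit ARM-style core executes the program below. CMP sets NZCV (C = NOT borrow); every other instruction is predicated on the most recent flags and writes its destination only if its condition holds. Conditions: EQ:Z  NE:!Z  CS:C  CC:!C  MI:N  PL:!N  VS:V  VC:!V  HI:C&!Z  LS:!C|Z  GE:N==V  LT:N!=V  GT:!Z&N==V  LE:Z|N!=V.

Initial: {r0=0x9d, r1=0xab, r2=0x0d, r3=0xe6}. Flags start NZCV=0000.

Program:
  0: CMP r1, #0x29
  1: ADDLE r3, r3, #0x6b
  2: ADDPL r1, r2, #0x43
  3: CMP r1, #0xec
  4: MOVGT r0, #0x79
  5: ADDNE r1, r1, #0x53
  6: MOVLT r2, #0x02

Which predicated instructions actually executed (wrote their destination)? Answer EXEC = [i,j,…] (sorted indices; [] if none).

0: ✓ CMP  NZCV=1010
1: ✓ ADDLE  r3←0x51
2: · ADDPL
3: ✓ CMP  NZCV=1000
4: · MOVGT
5: ✓ ADDNE  r1←0xfe
6: ✓ MOVLT  r2←0x02

EXEC = [1,5,6]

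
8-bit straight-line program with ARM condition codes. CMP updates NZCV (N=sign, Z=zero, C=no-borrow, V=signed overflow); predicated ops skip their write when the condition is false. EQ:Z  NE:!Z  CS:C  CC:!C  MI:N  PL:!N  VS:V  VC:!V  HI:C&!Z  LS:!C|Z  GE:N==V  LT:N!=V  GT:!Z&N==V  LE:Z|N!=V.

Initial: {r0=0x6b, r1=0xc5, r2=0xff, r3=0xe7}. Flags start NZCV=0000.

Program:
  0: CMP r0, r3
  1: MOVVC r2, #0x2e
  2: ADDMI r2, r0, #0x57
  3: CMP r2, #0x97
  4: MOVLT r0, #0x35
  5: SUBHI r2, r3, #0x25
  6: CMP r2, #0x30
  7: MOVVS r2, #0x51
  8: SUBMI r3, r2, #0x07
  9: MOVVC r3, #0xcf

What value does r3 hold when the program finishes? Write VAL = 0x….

0: ✓ CMP  NZCV=1001
1: · MOVVC
2: ✓ ADDMI  r2←0xc2
3: ✓ CMP  NZCV=0010
4: · MOVLT
5: ✓ SUBHI  r2←0xc2
6: ✓ CMP  NZCV=1010
7: · MOVVS
8: ✓ SUBMI  r3←0xbb
9: ✓ MOVVC  r3←0xcf

VAL = 0xcf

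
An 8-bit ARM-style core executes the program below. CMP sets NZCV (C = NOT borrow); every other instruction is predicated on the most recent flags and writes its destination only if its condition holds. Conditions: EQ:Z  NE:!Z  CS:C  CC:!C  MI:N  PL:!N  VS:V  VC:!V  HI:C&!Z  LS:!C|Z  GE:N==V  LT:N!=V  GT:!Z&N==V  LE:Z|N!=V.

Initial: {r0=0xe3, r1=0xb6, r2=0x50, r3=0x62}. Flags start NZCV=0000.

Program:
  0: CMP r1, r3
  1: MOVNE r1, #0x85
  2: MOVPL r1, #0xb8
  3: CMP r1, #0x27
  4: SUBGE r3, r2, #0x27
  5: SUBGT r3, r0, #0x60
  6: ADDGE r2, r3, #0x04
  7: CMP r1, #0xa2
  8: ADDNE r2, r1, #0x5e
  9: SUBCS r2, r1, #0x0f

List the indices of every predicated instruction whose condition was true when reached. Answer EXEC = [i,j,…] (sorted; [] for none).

EXEC = [1,2,8,9]

[0] flags=0011 → (cmp)
[1] flags=0011 NE?T → r1=0x85
[2] flags=0011 PL?T → r1=0xb8
[3] flags=1010 → (cmp)
[4] flags=1010 GE?F → skip
[5] flags=1010 GT?F → skip
[6] flags=1010 GE?F → skip
[7] flags=0010 → (cmp)
[8] flags=0010 NE?T → r2=0x16
[9] flags=0010 CS?T → r2=0xa9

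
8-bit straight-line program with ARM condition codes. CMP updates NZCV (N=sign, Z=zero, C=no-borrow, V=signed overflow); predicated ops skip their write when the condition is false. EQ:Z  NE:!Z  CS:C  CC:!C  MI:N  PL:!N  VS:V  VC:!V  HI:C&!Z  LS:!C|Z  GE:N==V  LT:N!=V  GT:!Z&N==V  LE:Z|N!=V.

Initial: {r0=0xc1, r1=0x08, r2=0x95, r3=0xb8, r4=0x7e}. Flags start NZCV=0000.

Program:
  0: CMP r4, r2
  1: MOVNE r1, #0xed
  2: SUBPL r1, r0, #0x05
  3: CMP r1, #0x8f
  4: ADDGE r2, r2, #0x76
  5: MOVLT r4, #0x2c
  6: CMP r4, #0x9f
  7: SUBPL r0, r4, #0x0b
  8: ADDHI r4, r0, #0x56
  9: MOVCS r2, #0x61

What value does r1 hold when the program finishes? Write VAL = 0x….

[0] flags=1001 → (cmp)
[1] flags=1001 NE?T → r1=0xed
[2] flags=1001 PL?F → skip
[3] flags=0010 → (cmp)
[4] flags=0010 GE?T → r2=0x0b
[5] flags=0010 LT?F → skip
[6] flags=1001 → (cmp)
[7] flags=1001 PL?F → skip
[8] flags=1001 HI?F → skip
[9] flags=1001 CS?F → skip

VAL = 0xed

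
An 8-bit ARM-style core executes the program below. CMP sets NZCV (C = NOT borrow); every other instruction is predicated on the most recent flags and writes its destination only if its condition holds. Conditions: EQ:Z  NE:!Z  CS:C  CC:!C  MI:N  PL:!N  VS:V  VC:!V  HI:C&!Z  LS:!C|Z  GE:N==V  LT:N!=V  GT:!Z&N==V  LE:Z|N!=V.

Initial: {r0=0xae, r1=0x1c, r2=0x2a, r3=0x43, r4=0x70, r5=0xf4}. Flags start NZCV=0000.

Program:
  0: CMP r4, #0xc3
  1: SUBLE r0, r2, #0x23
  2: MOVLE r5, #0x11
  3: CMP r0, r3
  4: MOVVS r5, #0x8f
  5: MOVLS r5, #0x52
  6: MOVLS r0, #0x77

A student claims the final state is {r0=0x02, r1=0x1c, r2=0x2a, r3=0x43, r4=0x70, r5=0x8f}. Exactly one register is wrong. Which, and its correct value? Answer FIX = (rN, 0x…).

[0] flags=1001 → (cmp)
[1] flags=1001 LE?F → skip
[2] flags=1001 LE?F → skip
[3] flags=0011 → (cmp)
[4] flags=0011 VS?T → r5=0x8f
[5] flags=0011 LS?F → skip
[6] flags=0011 LS?F → skip

FIX = (r0, 0xae)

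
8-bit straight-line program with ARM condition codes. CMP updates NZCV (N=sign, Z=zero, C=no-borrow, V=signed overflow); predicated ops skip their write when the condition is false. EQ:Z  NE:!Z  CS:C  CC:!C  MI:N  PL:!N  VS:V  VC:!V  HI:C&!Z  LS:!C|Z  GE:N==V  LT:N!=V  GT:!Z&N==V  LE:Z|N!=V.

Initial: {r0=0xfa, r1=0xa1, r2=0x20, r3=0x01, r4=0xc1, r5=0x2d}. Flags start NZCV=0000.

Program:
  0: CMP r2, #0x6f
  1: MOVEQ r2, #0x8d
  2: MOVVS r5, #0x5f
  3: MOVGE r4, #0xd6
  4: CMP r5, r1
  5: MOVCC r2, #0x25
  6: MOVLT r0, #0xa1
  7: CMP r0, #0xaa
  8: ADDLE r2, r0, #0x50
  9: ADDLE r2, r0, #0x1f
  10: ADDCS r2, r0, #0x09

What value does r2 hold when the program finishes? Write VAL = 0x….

VAL = 0x03

0: ✓ CMP  NZCV=1000
1: · MOVEQ
2: · MOVVS
3: · MOVGE
4: ✓ CMP  NZCV=1001
5: ✓ MOVCC  r2←0x25
6: · MOVLT
7: ✓ CMP  NZCV=0010
8: · ADDLE
9: · ADDLE
10: ✓ ADDCS  r2←0x03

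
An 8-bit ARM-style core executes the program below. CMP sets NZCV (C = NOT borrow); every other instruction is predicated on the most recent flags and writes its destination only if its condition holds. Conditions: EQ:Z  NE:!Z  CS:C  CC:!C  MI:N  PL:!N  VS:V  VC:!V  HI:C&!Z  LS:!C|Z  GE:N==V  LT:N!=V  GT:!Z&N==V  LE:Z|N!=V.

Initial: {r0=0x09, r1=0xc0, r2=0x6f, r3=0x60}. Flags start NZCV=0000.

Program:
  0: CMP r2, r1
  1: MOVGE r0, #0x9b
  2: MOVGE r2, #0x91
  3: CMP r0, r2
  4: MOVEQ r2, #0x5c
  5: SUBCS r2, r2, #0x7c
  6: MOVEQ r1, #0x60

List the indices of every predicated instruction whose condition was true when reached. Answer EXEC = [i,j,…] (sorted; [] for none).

EXEC = [1,2,5]

0: ✓ CMP  NZCV=1001
1: ✓ MOVGE  r0←0x9b
2: ✓ MOVGE  r2←0x91
3: ✓ CMP  NZCV=0010
4: · MOVEQ
5: ✓ SUBCS  r2←0x15
6: · MOVEQ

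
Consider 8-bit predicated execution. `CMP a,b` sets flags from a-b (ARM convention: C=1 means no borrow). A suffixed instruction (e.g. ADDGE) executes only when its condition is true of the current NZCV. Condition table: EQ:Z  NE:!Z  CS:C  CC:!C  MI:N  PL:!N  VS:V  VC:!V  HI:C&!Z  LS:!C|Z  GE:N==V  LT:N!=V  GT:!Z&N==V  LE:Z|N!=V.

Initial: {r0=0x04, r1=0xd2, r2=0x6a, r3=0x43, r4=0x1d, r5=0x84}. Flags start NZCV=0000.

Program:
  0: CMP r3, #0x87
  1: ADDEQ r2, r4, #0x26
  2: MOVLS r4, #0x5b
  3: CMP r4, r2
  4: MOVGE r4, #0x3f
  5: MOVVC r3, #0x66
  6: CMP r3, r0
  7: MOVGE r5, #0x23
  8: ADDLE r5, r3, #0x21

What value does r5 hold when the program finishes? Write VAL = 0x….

[0] flags=1001 → (cmp)
[1] flags=1001 EQ?F → skip
[2] flags=1001 LS?T → r4=0x5b
[3] flags=1000 → (cmp)
[4] flags=1000 GE?F → skip
[5] flags=1000 VC?T → r3=0x66
[6] flags=0010 → (cmp)
[7] flags=0010 GE?T → r5=0x23
[8] flags=0010 LE?F → skip

VAL = 0x23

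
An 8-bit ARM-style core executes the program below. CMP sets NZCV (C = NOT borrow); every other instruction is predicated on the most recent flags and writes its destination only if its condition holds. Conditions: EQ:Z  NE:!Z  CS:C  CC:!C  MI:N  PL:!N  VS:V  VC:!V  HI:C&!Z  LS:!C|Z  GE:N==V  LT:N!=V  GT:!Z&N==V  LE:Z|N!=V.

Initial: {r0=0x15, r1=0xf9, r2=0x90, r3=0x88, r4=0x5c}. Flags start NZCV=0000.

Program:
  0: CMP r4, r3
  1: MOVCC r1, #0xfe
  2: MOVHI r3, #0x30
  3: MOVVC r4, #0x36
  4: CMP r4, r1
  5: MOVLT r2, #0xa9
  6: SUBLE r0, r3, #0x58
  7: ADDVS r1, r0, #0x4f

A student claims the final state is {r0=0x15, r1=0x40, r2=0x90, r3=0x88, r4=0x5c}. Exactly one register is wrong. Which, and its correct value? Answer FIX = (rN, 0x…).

0: ✓ CMP  NZCV=1001
1: ✓ MOVCC  r1←0xfe
2: · MOVHI
3: · MOVVC
4: ✓ CMP  NZCV=0000
5: · MOVLT
6: · SUBLE
7: · ADDVS

FIX = (r1, 0xfe)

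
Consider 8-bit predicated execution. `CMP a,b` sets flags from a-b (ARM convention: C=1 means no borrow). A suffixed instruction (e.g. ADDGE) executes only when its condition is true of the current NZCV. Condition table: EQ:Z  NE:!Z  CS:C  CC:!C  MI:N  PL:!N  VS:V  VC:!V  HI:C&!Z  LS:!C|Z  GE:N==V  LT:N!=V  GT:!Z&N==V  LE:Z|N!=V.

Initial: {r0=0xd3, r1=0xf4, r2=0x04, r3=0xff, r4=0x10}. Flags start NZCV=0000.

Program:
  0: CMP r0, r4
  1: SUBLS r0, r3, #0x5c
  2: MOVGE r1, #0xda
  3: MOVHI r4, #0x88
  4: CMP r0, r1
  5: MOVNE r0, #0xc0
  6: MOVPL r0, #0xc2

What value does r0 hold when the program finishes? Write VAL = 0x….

VAL = 0xc0

0: ✓ CMP  NZCV=1010
1: · SUBLS
2: · MOVGE
3: ✓ MOVHI  r4←0x88
4: ✓ CMP  NZCV=1000
5: ✓ MOVNE  r0←0xc0
6: · MOVPL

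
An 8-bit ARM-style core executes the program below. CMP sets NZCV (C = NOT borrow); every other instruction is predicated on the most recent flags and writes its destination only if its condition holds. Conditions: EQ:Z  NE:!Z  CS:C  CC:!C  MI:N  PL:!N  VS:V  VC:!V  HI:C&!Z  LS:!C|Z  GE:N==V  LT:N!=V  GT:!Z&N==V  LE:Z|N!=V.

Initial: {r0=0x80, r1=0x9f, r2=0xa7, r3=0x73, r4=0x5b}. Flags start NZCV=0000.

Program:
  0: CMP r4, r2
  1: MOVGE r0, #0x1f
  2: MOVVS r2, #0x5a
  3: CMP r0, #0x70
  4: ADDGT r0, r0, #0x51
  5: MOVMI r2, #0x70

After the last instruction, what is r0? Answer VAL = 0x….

[0] flags=1001 → (cmp)
[1] flags=1001 GE?T → r0=0x1f
[2] flags=1001 VS?T → r2=0x5a
[3] flags=1000 → (cmp)
[4] flags=1000 GT?F → skip
[5] flags=1000 MI?T → r2=0x70

VAL = 0x1f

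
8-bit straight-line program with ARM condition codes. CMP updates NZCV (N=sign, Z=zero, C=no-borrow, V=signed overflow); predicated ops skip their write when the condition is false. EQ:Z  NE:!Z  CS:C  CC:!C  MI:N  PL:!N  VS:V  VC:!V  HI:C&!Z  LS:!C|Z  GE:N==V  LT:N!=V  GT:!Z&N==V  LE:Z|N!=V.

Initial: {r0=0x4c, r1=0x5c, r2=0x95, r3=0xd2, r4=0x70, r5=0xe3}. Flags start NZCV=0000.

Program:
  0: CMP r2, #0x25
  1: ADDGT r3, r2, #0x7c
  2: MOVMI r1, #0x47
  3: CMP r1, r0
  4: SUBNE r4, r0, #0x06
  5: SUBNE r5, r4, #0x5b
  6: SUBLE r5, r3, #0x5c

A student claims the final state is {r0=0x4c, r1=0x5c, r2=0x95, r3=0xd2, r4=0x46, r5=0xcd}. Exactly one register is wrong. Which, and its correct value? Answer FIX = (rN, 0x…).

FIX = (r5, 0xeb)

0: ✓ CMP  NZCV=0011
1: · ADDGT
2: · MOVMI
3: ✓ CMP  NZCV=0010
4: ✓ SUBNE  r4←0x46
5: ✓ SUBNE  r5←0xeb
6: · SUBLE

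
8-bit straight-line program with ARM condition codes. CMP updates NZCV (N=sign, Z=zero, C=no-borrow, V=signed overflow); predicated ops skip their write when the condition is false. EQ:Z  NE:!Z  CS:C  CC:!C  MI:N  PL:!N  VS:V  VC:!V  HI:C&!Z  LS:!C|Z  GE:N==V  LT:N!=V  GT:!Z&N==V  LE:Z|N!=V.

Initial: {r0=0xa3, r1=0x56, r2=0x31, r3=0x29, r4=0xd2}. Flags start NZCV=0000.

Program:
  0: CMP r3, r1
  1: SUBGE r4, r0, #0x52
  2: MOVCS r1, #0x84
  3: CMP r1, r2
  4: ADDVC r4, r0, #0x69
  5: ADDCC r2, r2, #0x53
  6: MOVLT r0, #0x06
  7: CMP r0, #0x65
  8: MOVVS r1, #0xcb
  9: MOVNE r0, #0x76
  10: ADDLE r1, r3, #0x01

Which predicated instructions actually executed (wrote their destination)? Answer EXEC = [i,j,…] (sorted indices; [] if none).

0: ✓ CMP  NZCV=1000
1: · SUBGE
2: · MOVCS
3: ✓ CMP  NZCV=0010
4: ✓ ADDVC  r4←0x0c
5: · ADDCC
6: · MOVLT
7: ✓ CMP  NZCV=0011
8: ✓ MOVVS  r1←0xcb
9: ✓ MOVNE  r0←0x76
10: ✓ ADDLE  r1←0x2a

EXEC = [4,8,9,10]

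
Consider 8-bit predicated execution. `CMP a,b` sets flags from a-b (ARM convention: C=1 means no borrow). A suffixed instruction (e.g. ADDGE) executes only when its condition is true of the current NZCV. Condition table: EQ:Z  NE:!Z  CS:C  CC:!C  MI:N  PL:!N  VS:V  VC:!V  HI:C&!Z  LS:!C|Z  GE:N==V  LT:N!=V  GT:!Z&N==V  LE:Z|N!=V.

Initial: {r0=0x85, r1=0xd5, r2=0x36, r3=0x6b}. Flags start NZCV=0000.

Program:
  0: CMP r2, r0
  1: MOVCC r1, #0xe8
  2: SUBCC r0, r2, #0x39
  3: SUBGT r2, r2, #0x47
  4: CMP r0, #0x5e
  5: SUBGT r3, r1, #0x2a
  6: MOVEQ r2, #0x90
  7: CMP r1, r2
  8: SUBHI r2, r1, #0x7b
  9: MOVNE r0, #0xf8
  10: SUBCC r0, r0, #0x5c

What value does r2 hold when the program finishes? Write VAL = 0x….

[0] flags=1001 → (cmp)
[1] flags=1001 CC?T → r1=0xe8
[2] flags=1001 CC?T → r0=0xfd
[3] flags=1001 GT?T → r2=0xef
[4] flags=1010 → (cmp)
[5] flags=1010 GT?F → skip
[6] flags=1010 EQ?F → skip
[7] flags=1000 → (cmp)
[8] flags=1000 HI?F → skip
[9] flags=1000 NE?T → r0=0xf8
[10] flags=1000 CC?T → r0=0x9c

VAL = 0xef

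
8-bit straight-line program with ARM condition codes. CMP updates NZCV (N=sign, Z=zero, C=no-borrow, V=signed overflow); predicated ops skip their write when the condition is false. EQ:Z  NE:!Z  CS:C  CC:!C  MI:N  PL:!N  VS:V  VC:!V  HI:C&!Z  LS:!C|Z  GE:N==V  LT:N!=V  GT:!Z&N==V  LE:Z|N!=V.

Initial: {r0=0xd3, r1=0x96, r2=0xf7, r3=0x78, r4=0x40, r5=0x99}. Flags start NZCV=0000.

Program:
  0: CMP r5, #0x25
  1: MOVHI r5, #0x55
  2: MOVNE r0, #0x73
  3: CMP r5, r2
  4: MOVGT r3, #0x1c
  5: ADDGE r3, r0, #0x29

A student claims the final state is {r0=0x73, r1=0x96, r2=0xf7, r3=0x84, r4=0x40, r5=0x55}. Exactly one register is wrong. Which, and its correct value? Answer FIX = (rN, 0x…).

FIX = (r3, 0x9c)

[0] flags=0011 → (cmp)
[1] flags=0011 HI?T → r5=0x55
[2] flags=0011 NE?T → r0=0x73
[3] flags=0000 → (cmp)
[4] flags=0000 GT?T → r3=0x1c
[5] flags=0000 GE?T → r3=0x9c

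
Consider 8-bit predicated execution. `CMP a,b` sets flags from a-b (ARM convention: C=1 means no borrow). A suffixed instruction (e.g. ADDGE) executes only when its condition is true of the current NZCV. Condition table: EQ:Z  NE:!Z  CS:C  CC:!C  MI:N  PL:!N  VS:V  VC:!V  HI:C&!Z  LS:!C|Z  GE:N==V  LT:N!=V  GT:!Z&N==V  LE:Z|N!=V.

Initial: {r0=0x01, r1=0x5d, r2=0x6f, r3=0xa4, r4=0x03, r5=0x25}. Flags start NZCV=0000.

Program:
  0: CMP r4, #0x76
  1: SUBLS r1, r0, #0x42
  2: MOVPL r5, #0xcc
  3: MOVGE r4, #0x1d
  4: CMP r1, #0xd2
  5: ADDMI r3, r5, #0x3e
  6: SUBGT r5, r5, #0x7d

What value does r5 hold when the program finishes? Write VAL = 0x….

[0] flags=1000 → (cmp)
[1] flags=1000 LS?T → r1=0xbf
[2] flags=1000 PL?F → skip
[3] flags=1000 GE?F → skip
[4] flags=1000 → (cmp)
[5] flags=1000 MI?T → r3=0x63
[6] flags=1000 GT?F → skip

VAL = 0x25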